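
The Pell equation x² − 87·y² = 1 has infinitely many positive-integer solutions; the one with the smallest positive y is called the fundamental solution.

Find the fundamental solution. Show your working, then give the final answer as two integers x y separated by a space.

√87 → a₀=9, period (3,18); ℓ=2 even so k=1
a_0=9:  p_0=9·1+0=9,  q_0=9·0+1=1
a_1=3:  p_1=3·9+1=28,  q_1=3·1+0=3
→ (28, 3).  Check: 28²=784, 87·3²=783, difference 1.

28 3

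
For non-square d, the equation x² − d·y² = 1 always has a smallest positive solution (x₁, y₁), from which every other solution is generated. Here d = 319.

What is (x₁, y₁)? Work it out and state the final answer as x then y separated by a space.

12901780 722361

√319 → a₀=17, period (1,6,5,1,4,…,6,1,34); ℓ=14 even so k=13
a_0=17:  p_0=17·1+0=17,  q_0=17·0+1=1
…
a_2=6:  p_2=6·18+17=125,  q_2=6·1+1=7
a_3=5:  p_3=5·125+18=643,  q_3=5·7+1=36
a_4=1:  p_4=1·643+125=768,  q_4=1·36+7=43
…
a_7=1:  p_7=1·11913+3715=15628,  q_7=1·667+208=875
…
a_10=1:  p_10=1·250816+58797=309613,  q_10=1·14043+3292=17335
…
a_12=6:  p_12=6·1798881+309613=11102899,  q_12=6·100718+17335=621643
a_13=1:  p_13=1·11102899+1798881=12901780,  q_13=1·621643+100718=722361
→ (12901780, 722361).  Check: 12901780²=166455927168400, 319·722361²=166455927168399, difference 1.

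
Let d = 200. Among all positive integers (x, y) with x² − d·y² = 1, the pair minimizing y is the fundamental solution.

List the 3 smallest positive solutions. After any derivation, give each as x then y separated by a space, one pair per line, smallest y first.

√200 = [14; 7,28, …], period ℓ=2 (even) → k=1
i=0: a=14 ⇒ p=14, q=1
i=1: a=7 ⇒ p=99, q=7
(x₁, y₁) = (99, 7);  99² − 200·7² = 1 ✓
n=2: (99,7)∘(99,7) = (99·99+200·7·7, 99·7+7·99) = (19601,1386)
n=3: (19601,1386)∘(99,7) = (99·19601+200·7·1386, 99·1386+7·19601) = (3880899,274421)

99 7
19601 1386
3880899 274421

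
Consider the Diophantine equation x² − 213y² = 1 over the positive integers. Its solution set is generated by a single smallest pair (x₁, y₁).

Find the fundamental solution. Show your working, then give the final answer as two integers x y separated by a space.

d=213: √d = [14; 1,1,2,6,1,8,1,6,2,1,1,28] (ℓ=12, even), read p_11/q_11
a_0=14:  p_0=14·1+0=14,  q_0=14·0+1=1
a_1=1:  p_1=1·14+1=15,  q_1=1·1+0=1
…
a_3=2:  p_3=2·29+15=73,  q_3=2·2+1=5
a_4=6:  p_4=6·73+29=467,  q_4=6·5+2=32
a_5=1:  p_5=1·467+73=540,  q_5=1·32+5=37
a_6=8:  p_6=8·540+467=4787,  q_6=8·37+32=328
a_7=1:  p_7=1·4787+540=5327,  q_7=1·328+37=365
a_8=6:  p_8=6·5327+4787=36749,  q_8=6·365+328=2518
…
a_10=1:  p_10=1·78825+36749=115574,  q_10=1·5401+2518=7919
a_11=1:  p_11=1·115574+78825=194399,  q_11=1·7919+5401=13320
fundamental: x₁=194399, y₁=13320  (since 37790971201 − 213·177422400 = 1)

194399 13320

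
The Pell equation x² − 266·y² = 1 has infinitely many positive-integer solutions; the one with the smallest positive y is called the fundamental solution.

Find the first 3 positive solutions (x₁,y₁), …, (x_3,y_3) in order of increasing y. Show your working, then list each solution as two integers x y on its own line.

685 42
938449 57540
1285674445 78829758

√266 → a₀=16, period (3,4,3,32); ℓ=4 even so k=3
a_0=16:  p_0=16·1+0=16,  q_0=16·0+1=1
…
a_2=4:  p_2=4·49+16=212,  q_2=4·3+1=13
a_3=3:  p_3=3·212+49=685,  q_3=3·13+3=42
fundamental: x₁=685, y₁=42  (since 469225 − 266·1764 = 1)
(685+42√266)^2 = 938449 + 57540√266
(685+42√266)^3 = 1285674445 + 78829758√266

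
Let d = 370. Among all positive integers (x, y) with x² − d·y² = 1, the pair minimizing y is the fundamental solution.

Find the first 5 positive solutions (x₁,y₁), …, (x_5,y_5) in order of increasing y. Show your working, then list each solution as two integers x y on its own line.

213859 11118
91471343761 4755368724
39123940210553539 2033956799880714
16734013458886067250241 869959934526623861928
7157438768568706971928026499 372097523273824548176239590

√370 = [19; 4,4,38, …], period ℓ=3 (odd) → k=5
k=0  a_k=19  p_k/q_k = 19/1
k=1  a_k=4  p_k/q_k = 77/4
k=2  a_k=4  p_k/q_k = 327/17
k=3  a_k=38  p_k/q_k = 12503/650
k=4  a_k=4  p_k/q_k = 50339/2617
k=5  a_k=4  p_k/q_k = 213859/11118
fundamental: x₁=213859, y₁=11118  (since 45735671881 − 370·123609924 = 1)
k=2:  x_2 = 213859·213859+370·11118·11118 = 91471343761,  y_2 = 213859·11118+11118·213859 = 4755368724
k=3:  x_3 = 213859·91471343761+370·11118·4755368724 = 39123940210553539,  y_3 = 213859·4755368724+11118·91471343761 = 2033956799880714
k=4:  x_4 = 213859·39123940210553539+370·11118·2033956799880714 = 16734013458886067250241,  y_4 = 213859·2033956799880714+11118·39123940210553539 = 869959934526623861928
k=5:  x_5 = 213859·16734013458886067250241+370·11118·869959934526623861928 = 7157438768568706971928026499,  y_5 = 213859·869959934526623861928+11118·16734013458886067250241 = 372097523273824548176239590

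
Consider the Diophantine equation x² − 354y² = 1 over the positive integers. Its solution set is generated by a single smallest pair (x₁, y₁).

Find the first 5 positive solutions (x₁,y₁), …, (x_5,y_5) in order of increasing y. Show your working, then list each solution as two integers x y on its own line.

258065 13716
133195088449 7079239080
68745981000924305 3653807666346684
35481863173873866451201 1885839750824434773840
18313254039862772710457447825 973338470589361712155692516

√354 → a₀=18, period (1,4,2,2,18,2,2,4,1,36); ℓ=10 even so k=9
a_0=18:  p_0=18·1+0=18,  q_0=18·0+1=1
a_1=1:  p_1=1·18+1=19,  q_1=1·1+0=1
…
a_4=2:  p_4=2·207+94=508,  q_4=2·11+5=27
a_5=18:  p_5=18·508+207=9351,  q_5=18·27+11=497
a_6=2:  p_6=2·9351+508=19210,  q_6=2·497+27=1021
…
a_8=4:  p_8=4·47771+19210=210294,  q_8=4·2539+1021=11177
a_9=1:  p_9=1·210294+47771=258065,  q_9=1·11177+2539=13716
fundamental: x₁=258065, y₁=13716  (since 66597544225 − 354·188128656 = 1)
(x_2, y_2) = (258065·258065 + 354·13716·13716, 258065·13716 + 13716·258065) = (133195088449, 7079239080)
(x_3, y_3) = (258065·133195088449 + 354·13716·7079239080, 258065·7079239080 + 13716·133195088449) = (68745981000924305, 3653807666346684)
(x_4, y_4) = (258065·68745981000924305 + 354·13716·3653807666346684, 258065·3653807666346684 + 13716·68745981000924305) = (35481863173873866451201, 1885839750824434773840)
(x_5, y_5) = (258065·35481863173873866451201 + 354·13716·1885839750824434773840, 258065·1885839750824434773840 + 13716·35481863173873866451201) = (18313254039862772710457447825, 973338470589361712155692516)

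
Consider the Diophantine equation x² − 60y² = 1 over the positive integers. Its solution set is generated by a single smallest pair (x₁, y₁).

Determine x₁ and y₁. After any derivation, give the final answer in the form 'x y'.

31 4

[7; 1,2,1,14] for √60; ℓ=4 ⇒ convergent index 3
a_0=7:  p_0=7·1+0=7,  q_0=7·0+1=1
a_1=1:  p_1=1·7+1=8,  q_1=1·1+0=1
a_2=2:  p_2=2·8+7=23,  q_2=2·1+1=3
a_3=1:  p_3=1·23+8=31,  q_3=1·3+1=4
→ (31, 4).  Check: 31²=961, 60·4²=960, difference 1.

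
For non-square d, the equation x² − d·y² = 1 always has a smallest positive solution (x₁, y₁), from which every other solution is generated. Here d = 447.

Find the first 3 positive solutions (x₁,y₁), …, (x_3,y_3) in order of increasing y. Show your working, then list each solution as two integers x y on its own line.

148 7
43807 2072
12966724 613305

d=447: √d = [21; 7,42] (ℓ=2, even), read p_1/q_1
k=0  a_k=21  p_k/q_k = 21/1
k=1  a_k=7  p_k/q_k = 148/7
→ (148, 7).  Check: 148²=21904, 447·7²=21903, difference 1.
k=2:  x_2 = 148·148+447·7·7 = 43807,  y_2 = 148·7+7·148 = 2072
k=3:  x_3 = 148·43807+447·7·2072 = 12966724,  y_3 = 148·2072+7·43807 = 613305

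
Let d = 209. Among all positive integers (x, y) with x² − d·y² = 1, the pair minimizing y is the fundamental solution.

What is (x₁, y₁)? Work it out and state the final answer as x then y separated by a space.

d=209: √d = [14; 2,5,3,2,3,5,2,28] (ℓ=8, even), read p_7/q_7
k=0  a_k=14  p_k/q_k = 14/1
…
k=2  a_k=5  p_k/q_k = 159/11
…
k=4  a_k=2  p_k/q_k = 1171/81
…
k=6  a_k=5  p_k/q_k = 21266/1471
k=7  a_k=2  p_k/q_k = 46551/3220
fundamental: x₁=46551, y₁=3220  (since 2166995601 − 209·10368400 = 1)

46551 3220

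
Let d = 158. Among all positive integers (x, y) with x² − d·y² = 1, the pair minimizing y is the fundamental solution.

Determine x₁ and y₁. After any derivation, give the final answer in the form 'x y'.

[12; 1,1,3,12,3,1,1,24] for √158; ℓ=8 ⇒ convergent index 7
a_0=12:  p_0=12·1+0=12,  q_0=12·0+1=1
a_1=1:  p_1=1·12+1=13,  q_1=1·1+0=1
a_2=1:  p_2=1·13+12=25,  q_2=1·1+1=2
…
a_4=12:  p_4=12·88+25=1081,  q_4=12·7+2=86
a_5=3:  p_5=3·1081+88=3331,  q_5=3·86+7=265
a_6=1:  p_6=1·3331+1081=4412,  q_6=1·265+86=351
a_7=1:  p_7=1·4412+3331=7743,  q_7=1·351+265=616
(x₁, y₁) = (7743, 616);  7743² − 158·616² = 1 ✓

7743 616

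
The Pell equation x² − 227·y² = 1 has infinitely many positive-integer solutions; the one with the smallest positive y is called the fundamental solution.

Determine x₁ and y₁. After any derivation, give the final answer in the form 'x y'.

√227 → a₀=15, period (15,30); ℓ=2 even so k=1
step 0: (15, 1)  from 15·(1,0) + (0,1)
step 1: (226, 15)  from 15·(15,1) + (1,0)
(x₁, y₁) = (226, 15);  226² − 227·15² = 1 ✓

226 15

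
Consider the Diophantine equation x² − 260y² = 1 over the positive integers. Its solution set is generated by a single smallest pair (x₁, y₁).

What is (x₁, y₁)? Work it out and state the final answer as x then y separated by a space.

[16; 8,32] for √260; ℓ=2 ⇒ convergent index 1
i=0: a=16 ⇒ p=16, q=1
i=1: a=8 ⇒ p=129, q=8
fundamental: x₁=129, y₁=8  (since 16641 − 260·64 = 1)

129 8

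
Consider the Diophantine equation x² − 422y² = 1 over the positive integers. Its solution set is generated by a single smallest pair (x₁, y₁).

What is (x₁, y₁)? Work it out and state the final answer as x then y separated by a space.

7022501 341850

√422 → a₀=20, period (1,1,5,2,1,…,1,1,40); ℓ=14 even so k=13
a_0=20:  p_0=20·1+0=20,  q_0=20·0+1=1
a_1=1:  p_1=1·20+1=21,  q_1=1·1+0=1
a_2=1:  p_2=1·21+20=41,  q_2=1·1+1=2
…
a_4=2:  p_4=2·226+41=493,  q_4=2·11+2=24
a_5=1:  p_5=1·493+226=719,  q_5=1·24+11=35
…
a_7=20:  p_7=20·2650+719=53719,  q_7=20·129+35=2615
…
a_10=2:  p_10=2·217526+163807=598859,  q_10=2·10589+7974=29152
a_11=5:  p_11=5·598859+217526=3211821,  q_11=5·29152+10589=156349
a_12=1:  p_12=1·3211821+598859=3810680,  q_12=1·156349+29152=185501
a_13=1:  p_13=1·3810680+3211821=7022501,  q_13=1·185501+156349=341850
fundamental: x₁=7022501, y₁=341850  (since 49315520295001 − 422·116861422500 = 1)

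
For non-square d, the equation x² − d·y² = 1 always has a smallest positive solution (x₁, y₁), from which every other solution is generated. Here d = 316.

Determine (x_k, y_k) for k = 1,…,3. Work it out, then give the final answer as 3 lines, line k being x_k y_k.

12799 720
327628801 18430560
8386642035199 471785474160

√316 → a₀=17, period (1,3,2,8,2,3,1,34); ℓ=8 even so k=7
a_0=17:  p_0=17·1+0=17,  q_0=17·0+1=1
a_1=1:  p_1=1·17+1=18,  q_1=1·1+0=1
…
a_4=8:  p_4=8·160+71=1351,  q_4=8·9+4=76
…
a_6=3:  p_6=3·2862+1351=9937,  q_6=3·161+76=559
a_7=1:  p_7=1·9937+2862=12799,  q_7=1·559+161=720
(x₁, y₁) = (12799, 720);  12799² − 316·720² = 1 ✓
k=2:  x_2 = 12799·12799+316·720·720 = 327628801,  y_2 = 12799·720+720·12799 = 18430560
k=3:  x_3 = 12799·327628801+316·720·18430560 = 8386642035199,  y_3 = 12799·18430560+720·327628801 = 471785474160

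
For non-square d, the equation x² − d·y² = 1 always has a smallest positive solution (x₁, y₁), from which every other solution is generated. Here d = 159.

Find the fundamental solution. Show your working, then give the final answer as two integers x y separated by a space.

1324 105

d=159: √d = [12; 1,1,1,1,3,1,1,1,1,24] (ℓ=10, even), read p_9/q_9
k=0  a_k=12  p_k/q_k = 12/1
…
k=8  a_k=1  p_k/q_k = 807/64
k=9  a_k=1  p_k/q_k = 1324/105
fundamental: x₁=1324, y₁=105  (since 1752976 − 159·11025 = 1)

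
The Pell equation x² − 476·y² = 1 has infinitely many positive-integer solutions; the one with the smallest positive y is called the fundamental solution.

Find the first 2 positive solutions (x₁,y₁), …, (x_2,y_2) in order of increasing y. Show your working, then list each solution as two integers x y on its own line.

28799 1320
1658764801 76029360

√476 → a₀=21, period (1,4,2,10,2,4,1,42); ℓ=8 even so k=7
a_0=21:  p_0=21·1+0=21,  q_0=21·0+1=1
…
a_3=2:  p_3=2·109+22=240,  q_3=2·5+1=11
…
a_6=4:  p_6=4·5258+2509=23541,  q_6=4·241+115=1079
a_7=1:  p_7=1·23541+5258=28799,  q_7=1·1079+241=1320
(x₁, y₁) = (28799, 1320);  28799² − 476·1320² = 1 ✓
(28799+1320√476)^2 = 1658764801 + 76029360√476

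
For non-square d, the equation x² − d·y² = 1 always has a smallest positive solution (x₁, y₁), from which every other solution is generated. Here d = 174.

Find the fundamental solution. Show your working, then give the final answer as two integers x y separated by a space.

[13; 5,4,5,26] for √174; ℓ=4 ⇒ convergent index 3
k=0  a_k=13  p_k/q_k = 13/1
k=1  a_k=5  p_k/q_k = 66/5
k=2  a_k=4  p_k/q_k = 277/21
k=3  a_k=5  p_k/q_k = 1451/110
→ (1451, 110).  Check: 1451²=2105401, 174·110²=2105400, difference 1.

1451 110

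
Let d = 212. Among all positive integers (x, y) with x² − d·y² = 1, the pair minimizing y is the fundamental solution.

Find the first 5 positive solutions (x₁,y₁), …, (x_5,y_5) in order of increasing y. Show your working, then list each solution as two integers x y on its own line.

√212 → a₀=14, period (1,1,3,1,1,…,1,1,28); ℓ=14 even so k=13
i=0: a=14 ⇒ p=14, q=1
…
i=6: a=1 ⇒ p=364, q=25
i=7: a=6 ⇒ p=2417, q=166
…
i=10: a=1 ⇒ p=7979, q=548
…
i=12: a=1 ⇒ p=37114, q=2549
i=13: a=1 ⇒ p=66249, q=4550
(x₁, y₁) = (66249, 4550);  66249² − 212·4550² = 1 ✓
n=2: (66249,4550)∘(66249,4550) = (66249·66249+212·4550·4550, 66249·4550+4550·66249) = (8777860001,602865900)
n=3: (8777860001,602865900)∘(66249,4550) = (66249·8777860001+212·4550·602865900, 66249·602865900+4550·8777860001) = (1163048894346249,79878526013650)
n=4: (1163048894346249,79878526013650)∘(66249,4550) = (66249·1163048894346249+212·4550·79878526013650, 66249·79878526013650+4550·1163048894346249) = (154101652394311440001,10583744939153731800)
n=5: (154101652394311440001,10583744939153731800)∘(66249,4550) = (66249·154101652394311440001+212·4550·10583744939153731800, 66249·10583744939153731800+4550·154101652394311440001) = (20418160737778428282906249,1402325036868112630022750)

66249 4550
8777860001 602865900
1163048894346249 79878526013650
154101652394311440001 10583744939153731800
20418160737778428282906249 1402325036868112630022750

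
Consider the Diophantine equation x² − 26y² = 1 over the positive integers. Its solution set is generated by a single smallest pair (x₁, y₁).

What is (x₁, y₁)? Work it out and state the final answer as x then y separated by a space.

d=26: √d = [5; 10] (ℓ=1, odd), read p_1/q_1
i=0: a=5 ⇒ p=5, q=1
i=1: a=10 ⇒ p=51, q=10
fundamental: x₁=51, y₁=10  (since 2601 − 26·100 = 1)

51 10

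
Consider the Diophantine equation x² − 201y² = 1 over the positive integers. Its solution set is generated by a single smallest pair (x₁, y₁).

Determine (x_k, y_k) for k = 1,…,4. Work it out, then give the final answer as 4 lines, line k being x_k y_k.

515095 36332
530645718049 37428863080
546665912276384215 38558840456348868
563169756167477608732801 39722931849688611461840

√201 = [14; 5,1,1,1,2,…,1,5,28, …], period ℓ=14 (even) → k=13
step 0: (14, 1)  from 14·(1,0) + (0,1)
…
step 2: (85, 6)  from 1·(71,5) + (14,1)
…
step 5: (638, 45)  from 2·(241,17) + (156,11)
step 6: (879, 62)  from 1·(638,45) + (241,17)
step 7: (7670, 541)  from 8·(879,62) + (638,45)
step 8: (8549, 603)  from 1·(7670,541) + (879,62)
…
step 11: (58085, 4097)  from 1·(33317,2350) + (24768,1747)
step 12: (91402, 6447)  from 1·(58085,4097) + (33317,2350)
step 13: (515095, 36332)  from 5·(91402,6447) + (58085,4097)
(x₁, y₁) = (515095, 36332);  515095² − 201·36332² = 1 ✓
n=2: (515095,36332)∘(515095,36332) = (515095·515095+201·36332·36332, 515095·36332+36332·515095) = (530645718049,37428863080)
n=3: (530645718049,37428863080)∘(515095,36332) = (515095·530645718049+201·36332·37428863080, 515095·37428863080+36332·530645718049) = (546665912276384215,38558840456348868)
n=4: (546665912276384215,38558840456348868)∘(515095,36332) = (515095·546665912276384215+201·36332·38558840456348868, 515095·38558840456348868+36332·546665912276384215) = (563169756167477608732801,39722931849688611461840)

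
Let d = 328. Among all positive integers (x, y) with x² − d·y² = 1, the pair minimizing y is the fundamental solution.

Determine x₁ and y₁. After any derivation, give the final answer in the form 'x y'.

√328 = [18; 9,36, …], period ℓ=2 (even) → k=1
k=0  a_k=18  p_k/q_k = 18/1
k=1  a_k=9  p_k/q_k = 163/9
→ (163, 9).  Check: 163²=26569, 328·9²=26568, difference 1.

163 9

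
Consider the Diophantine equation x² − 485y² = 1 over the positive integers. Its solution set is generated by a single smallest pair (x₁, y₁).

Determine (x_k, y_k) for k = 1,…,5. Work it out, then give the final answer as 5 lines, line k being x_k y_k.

√485 = [22; 44, …], period ℓ=1 (odd) → k=1
i=0: a=22 ⇒ p=22, q=1
i=1: a=44 ⇒ p=969, q=44
fundamental: x₁=969, y₁=44  (since 938961 − 485·1936 = 1)
(969+44√485)^2 = 1877921 + 85272√485
(969+44√485)^3 = 3639409929 + 165257092√485
(969+44√485)^4 = 7053174564481 + 320268159024√485
(969+44√485)^5 = 13669048666554249 + 620679526931420√485

969 44
1877921 85272
3639409929 165257092
7053174564481 320268159024
13669048666554249 620679526931420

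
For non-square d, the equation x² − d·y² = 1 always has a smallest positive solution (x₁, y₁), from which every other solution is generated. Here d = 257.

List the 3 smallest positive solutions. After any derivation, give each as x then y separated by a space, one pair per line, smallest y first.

√257 = [16; 32, …], period ℓ=1 (odd) → k=1
k=0  a_k=16  p_k/q_k = 16/1
k=1  a_k=32  p_k/q_k = 513/32
(x₁, y₁) = (513, 32);  513² − 257·32² = 1 ✓
(513+32√257)^2 = 526337 + 32832√257
(513+32√257)^3 = 540021249 + 33685600√257

513 32
526337 32832
540021249 33685600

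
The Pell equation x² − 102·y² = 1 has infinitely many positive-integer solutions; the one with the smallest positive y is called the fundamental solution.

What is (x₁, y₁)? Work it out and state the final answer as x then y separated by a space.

101 10

d=102: √d = [10; 10,20] (ℓ=2, even), read p_1/q_1
a_0=10:  p_0=10·1+0=10,  q_0=10·0+1=1
a_1=10:  p_1=10·10+1=101,  q_1=10·1+0=10
(x₁, y₁) = (101, 10);  101² − 102·10² = 1 ✓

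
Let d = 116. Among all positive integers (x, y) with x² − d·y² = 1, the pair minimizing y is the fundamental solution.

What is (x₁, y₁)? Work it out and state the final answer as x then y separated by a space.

9801 910

[10; 1,3,2,1,4,1,2,3,1,20] for √116; ℓ=10 ⇒ convergent index 9
a_0=10:  p_0=10·1+0=10,  q_0=10·0+1=1
…
a_3=2:  p_3=2·43+11=97,  q_3=2·4+1=9
…
a_5=4:  p_5=4·140+97=657,  q_5=4·13+9=61
…
a_8=3:  p_8=3·2251+797=7550,  q_8=3·209+74=701
a_9=1:  p_9=1·7550+2251=9801,  q_9=1·701+209=910
→ (9801, 910).  Check: 9801²=96059601, 116·910²=96059600, difference 1.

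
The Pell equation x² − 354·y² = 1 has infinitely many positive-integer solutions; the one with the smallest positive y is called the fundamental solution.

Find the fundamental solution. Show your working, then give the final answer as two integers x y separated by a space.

258065 13716

[18; 1,4,2,2,18,2,2,4,1,36] for √354; ℓ=10 ⇒ convergent index 9
k=0  a_k=18  p_k/q_k = 18/1
k=1  a_k=1  p_k/q_k = 19/1
k=2  a_k=4  p_k/q_k = 94/5
…
k=5  a_k=18  p_k/q_k = 9351/497
…
k=8  a_k=4  p_k/q_k = 210294/11177
k=9  a_k=1  p_k/q_k = 258065/13716
→ (258065, 13716).  Check: 258065²=66597544225, 354·13716²=66597544224, difference 1.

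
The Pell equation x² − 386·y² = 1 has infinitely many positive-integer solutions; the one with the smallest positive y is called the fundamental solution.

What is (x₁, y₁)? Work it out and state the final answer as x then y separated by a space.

111555 5678

√386 → a₀=19, period (1,1,1,4,1,18,1,4,1,1,1,38); ℓ=12 even so k=11
a_0=19:  p_0=19·1+0=19,  q_0=19·0+1=1
…
a_2=1:  p_2=1·20+19=39,  q_2=1·1+1=2
…
a_5=1:  p_5=1·275+59=334,  q_5=1·14+3=17
…
a_9=1:  p_9=1·32771+6621=39392,  q_9=1·1668+337=2005
a_10=1:  p_10=1·39392+32771=72163,  q_10=1·2005+1668=3673
a_11=1:  p_11=1·72163+39392=111555,  q_11=1·3673+2005=5678
(x₁, y₁) = (111555, 5678);  111555² − 386·5678² = 1 ✓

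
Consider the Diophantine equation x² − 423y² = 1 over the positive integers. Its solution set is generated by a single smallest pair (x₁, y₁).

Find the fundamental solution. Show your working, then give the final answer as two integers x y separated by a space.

√423 = [20; 1,1,3,4,3,1,1,40, …], period ℓ=8 (even) → k=7
a_0=20:  p_0=20·1+0=20,  q_0=20·0+1=1
…
a_4=4:  p_4=4·144+41=617,  q_4=4·7+2=30
…
a_6=1:  p_6=1·1995+617=2612,  q_6=1·97+30=127
a_7=1:  p_7=1·2612+1995=4607,  q_7=1·127+97=224
fundamental: x₁=4607, y₁=224  (since 21224449 − 423·50176 = 1)

4607 224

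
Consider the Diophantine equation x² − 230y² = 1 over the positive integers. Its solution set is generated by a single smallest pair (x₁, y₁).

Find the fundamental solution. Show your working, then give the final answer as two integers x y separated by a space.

√230 → a₀=15, period (6,30); ℓ=2 even so k=1
step 0: (15, 1)  from 15·(1,0) + (0,1)
step 1: (91, 6)  from 6·(15,1) + (1,0)
(x₁, y₁) = (91, 6);  91² − 230·6² = 1 ✓

91 6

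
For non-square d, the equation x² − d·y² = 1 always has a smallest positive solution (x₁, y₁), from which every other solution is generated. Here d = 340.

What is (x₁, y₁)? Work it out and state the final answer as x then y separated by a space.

285769 15498

d=340: √d = [18; 2,3,1,1,1,…,3,2,36] (ℓ=14, even), read p_13/q_13
i=0: a=18 ⇒ p=18, q=1
…
i=2: a=3 ⇒ p=129, q=7
i=3: a=1 ⇒ p=166, q=9
i=4: a=1 ⇒ p=295, q=16
…
i=6: a=1 ⇒ p=756, q=41
i=7: a=8 ⇒ p=6509, q=353
i=8: a=1 ⇒ p=7265, q=394
i=9: a=1 ⇒ p=13774, q=747
i=10: a=1 ⇒ p=21039, q=1141
…
i=12: a=3 ⇒ p=125478, q=6805
i=13: a=2 ⇒ p=285769, q=15498
→ (285769, 15498).  Check: 285769²=81663921361, 340·15498²=81663921360, difference 1.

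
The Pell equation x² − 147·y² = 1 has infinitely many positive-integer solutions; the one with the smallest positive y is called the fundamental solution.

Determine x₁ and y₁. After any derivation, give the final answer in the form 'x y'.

97 8

[12; 8,24] for √147; ℓ=2 ⇒ convergent index 1
k=0  a_k=12  p_k/q_k = 12/1
k=1  a_k=8  p_k/q_k = 97/8
fundamental: x₁=97, y₁=8  (since 9409 − 147·64 = 1)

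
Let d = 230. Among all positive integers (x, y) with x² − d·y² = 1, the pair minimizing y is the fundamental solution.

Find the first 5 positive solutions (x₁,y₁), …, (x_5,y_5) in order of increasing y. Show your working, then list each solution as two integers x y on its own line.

[15; 6,30] for √230; ℓ=2 ⇒ convergent index 1
step 0: (15, 1)  from 15·(1,0) + (0,1)
step 1: (91, 6)  from 6·(15,1) + (1,0)
→ (91, 6).  Check: 91²=8281, 230·6²=8280, difference 1.
(x_2, y_2) = (91·91 + 230·6·6, 91·6 + 6·91) = (16561, 1092)
(x_3, y_3) = (91·16561 + 230·6·1092, 91·1092 + 6·16561) = (3014011, 198738)
(x_4, y_4) = (91·3014011 + 230·6·198738, 91·198738 + 6·3014011) = (548533441, 36169224)
(x_5, y_5) = (91·548533441 + 230·6·36169224, 91·36169224 + 6·548533441) = (99830072251, 6582600030)

91 6
16561 1092
3014011 198738
548533441 36169224
99830072251 6582600030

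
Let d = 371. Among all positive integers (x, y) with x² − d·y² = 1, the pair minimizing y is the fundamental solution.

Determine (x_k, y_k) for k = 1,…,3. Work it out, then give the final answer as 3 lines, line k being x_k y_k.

1695 88
5746049 298320
19479104415 1011304712

√371 = [19; 3,1,4,1,3,38, …], period ℓ=6 (even) → k=5
k=0  a_k=19  p_k/q_k = 19/1
…
k=4  a_k=1  p_k/q_k = 443/23
k=5  a_k=3  p_k/q_k = 1695/88
fundamental: x₁=1695, y₁=88  (since 2873025 − 371·7744 = 1)
k=2:  x_2 = 1695·1695+371·88·88 = 5746049,  y_2 = 1695·88+88·1695 = 298320
k=3:  x_3 = 1695·5746049+371·88·298320 = 19479104415,  y_3 = 1695·298320+88·5746049 = 1011304712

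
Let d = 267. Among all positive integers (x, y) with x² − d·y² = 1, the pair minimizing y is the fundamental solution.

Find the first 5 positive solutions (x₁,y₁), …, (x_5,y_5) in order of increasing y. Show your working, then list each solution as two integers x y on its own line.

d=267: √d = [16; 2,1,15,1,2,32] (ℓ=6, even), read p_5/q_5
i=0: a=16 ⇒ p=16, q=1
i=1: a=2 ⇒ p=33, q=2
…
i=3: a=15 ⇒ p=768, q=47
i=4: a=1 ⇒ p=817, q=50
i=5: a=2 ⇒ p=2402, q=147
(x₁, y₁) = (2402, 147);  2402² − 267·147² = 1 ✓
(2402+147√267)^2 = 11539207 + 706188√267
(2402+147√267)^3 = 55434348026 + 3392527005√267
(2402+147√267)^4 = 266306596377697 + 16297699025832√267
(2402+147√267)^5 = 1279336833564108362 + 78294142727569923√267

2402 147
11539207 706188
55434348026 3392527005
266306596377697 16297699025832
1279336833564108362 78294142727569923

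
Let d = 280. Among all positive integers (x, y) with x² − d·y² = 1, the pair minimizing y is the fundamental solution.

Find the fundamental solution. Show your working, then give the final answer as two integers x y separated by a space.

d=280: √d = [16; 1,2,1,2,1,32] (ℓ=6, even), read p_5/q_5
a_0=16:  p_0=16·1+0=16,  q_0=16·0+1=1
a_1=1:  p_1=1·16+1=17,  q_1=1·1+0=1
…
a_4=2:  p_4=2·67+50=184,  q_4=2·4+3=11
a_5=1:  p_5=1·184+67=251,  q_5=1·11+4=15
→ (251, 15).  Check: 251²=63001, 280·15²=63000, difference 1.

251 15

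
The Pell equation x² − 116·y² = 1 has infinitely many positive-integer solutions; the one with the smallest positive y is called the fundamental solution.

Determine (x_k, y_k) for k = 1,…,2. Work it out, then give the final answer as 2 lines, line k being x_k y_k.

9801 910
192119201 17837820

√116 → a₀=10, period (1,3,2,1,4,1,2,3,1,20); ℓ=10 even so k=9
i=0: a=10 ⇒ p=10, q=1
i=1: a=1 ⇒ p=11, q=1
…
i=3: a=2 ⇒ p=97, q=9
i=4: a=1 ⇒ p=140, q=13
i=5: a=4 ⇒ p=657, q=61
i=6: a=1 ⇒ p=797, q=74
i=7: a=2 ⇒ p=2251, q=209
i=8: a=3 ⇒ p=7550, q=701
i=9: a=1 ⇒ p=9801, q=910
(x₁, y₁) = (9801, 910);  9801² − 116·910² = 1 ✓
(x_2, y_2) = (9801·9801 + 116·910·910, 9801·910 + 910·9801) = (192119201, 17837820)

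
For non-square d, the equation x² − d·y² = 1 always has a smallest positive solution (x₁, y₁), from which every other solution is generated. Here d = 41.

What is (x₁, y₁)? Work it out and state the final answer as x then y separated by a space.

[6; 2,2,12] for √41; ℓ=3 ⇒ convergent index 5
step 0: (6, 1)  from 6·(1,0) + (0,1)
…
step 2: (32, 5)  from 2·(13,2) + (6,1)
step 3: (397, 62)  from 12·(32,5) + (13,2)
step 4: (826, 129)  from 2·(397,62) + (32,5)
step 5: (2049, 320)  from 2·(826,129) + (397,62)
fundamental: x₁=2049, y₁=320  (since 4198401 − 41·102400 = 1)

2049 320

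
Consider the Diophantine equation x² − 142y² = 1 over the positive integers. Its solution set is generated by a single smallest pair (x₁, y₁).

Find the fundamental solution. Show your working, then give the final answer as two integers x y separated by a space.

[11; 1,10,1,22] for √142; ℓ=4 ⇒ convergent index 3
k=0  a_k=11  p_k/q_k = 11/1
k=1  a_k=1  p_k/q_k = 12/1
k=2  a_k=10  p_k/q_k = 131/11
k=3  a_k=1  p_k/q_k = 143/12
→ (143, 12).  Check: 143²=20449, 142·12²=20448, difference 1.

143 12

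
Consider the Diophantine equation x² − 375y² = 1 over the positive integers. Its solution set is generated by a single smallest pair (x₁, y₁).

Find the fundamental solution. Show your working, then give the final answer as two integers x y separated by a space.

15124 781

[19; 2,1,2,1,5,1,2,1,2,38] for √375; ℓ=10 ⇒ convergent index 9
step 0: (19, 1)  from 19·(1,0) + (0,1)
…
step 2: (58, 3)  from 1·(39,2) + (19,1)
step 3: (155, 8)  from 2·(58,3) + (39,2)
step 4: (213, 11)  from 1·(155,8) + (58,3)
…
step 6: (1433, 74)  from 1·(1220,63) + (213,11)
step 7: (4086, 211)  from 2·(1433,74) + (1220,63)
step 8: (5519, 285)  from 1·(4086,211) + (1433,74)
step 9: (15124, 781)  from 2·(5519,285) + (4086,211)
(x₁, y₁) = (15124, 781);  15124² − 375·781² = 1 ✓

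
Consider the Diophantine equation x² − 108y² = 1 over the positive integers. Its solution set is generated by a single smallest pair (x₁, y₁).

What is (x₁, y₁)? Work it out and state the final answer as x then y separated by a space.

1351 130

d=108: √d = [10; 2,1,1,4,1,1,2,20] (ℓ=8, even), read p_7/q_7
i=0: a=10 ⇒ p=10, q=1
…
i=3: a=1 ⇒ p=52, q=5
i=4: a=4 ⇒ p=239, q=23
i=5: a=1 ⇒ p=291, q=28
i=6: a=1 ⇒ p=530, q=51
i=7: a=2 ⇒ p=1351, q=130
→ (1351, 130).  Check: 1351²=1825201, 108·130²=1825200, difference 1.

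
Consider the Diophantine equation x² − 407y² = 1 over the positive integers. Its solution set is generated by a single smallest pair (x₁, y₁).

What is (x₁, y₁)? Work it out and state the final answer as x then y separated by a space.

√407 → a₀=20, period (5,1,2,1,5,40); ℓ=6 even so k=5
step 0: (20, 1)  from 20·(1,0) + (0,1)
…
step 2: (121, 6)  from 1·(101,5) + (20,1)
step 3: (343, 17)  from 2·(121,6) + (101,5)
step 4: (464, 23)  from 1·(343,17) + (121,6)
step 5: (2663, 132)  from 5·(464,23) + (343,17)
→ (2663, 132).  Check: 2663²=7091569, 407·132²=7091568, difference 1.

2663 132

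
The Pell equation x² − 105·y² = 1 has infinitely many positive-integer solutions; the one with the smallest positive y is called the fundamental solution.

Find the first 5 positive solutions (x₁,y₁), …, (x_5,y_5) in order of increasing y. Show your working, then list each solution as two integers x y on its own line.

41 4
3361 328
275561 26892
22592641 2204816
1852321001 180768020

√105 = [10; 4,20, …], period ℓ=2 (even) → k=1
a_0=10:  p_0=10·1+0=10,  q_0=10·0+1=1
a_1=4:  p_1=4·10+1=41,  q_1=4·1+0=4
(x₁, y₁) = (41, 4);  41² − 105·4² = 1 ✓
n=2: (41,4)∘(41,4) = (41·41+105·4·4, 41·4+4·41) = (3361,328)
n=3: (3361,328)∘(41,4) = (41·3361+105·4·328, 41·328+4·3361) = (275561,26892)
n=4: (275561,26892)∘(41,4) = (41·275561+105·4·26892, 41·26892+4·275561) = (22592641,2204816)
n=5: (22592641,2204816)∘(41,4) = (41·22592641+105·4·2204816, 41·2204816+4·22592641) = (1852321001,180768020)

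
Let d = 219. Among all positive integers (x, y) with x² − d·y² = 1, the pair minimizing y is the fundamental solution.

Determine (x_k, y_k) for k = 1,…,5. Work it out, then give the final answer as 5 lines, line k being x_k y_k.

[14; 1,3,1,28] for √219; ℓ=4 ⇒ convergent index 3
i=0: a=14 ⇒ p=14, q=1
…
i=2: a=3 ⇒ p=59, q=4
i=3: a=1 ⇒ p=74, q=5
fundamental: x₁=74, y₁=5  (since 5476 − 219·25 = 1)
(x_2, y_2) = (74·74 + 219·5·5, 74·5 + 5·74) = (10951, 740)
(x_3, y_3) = (74·10951 + 219·5·740, 74·740 + 5·10951) = (1620674, 109515)
(x_4, y_4) = (74·1620674 + 219·5·109515, 74·109515 + 5·1620674) = (239848801, 16207480)
(x_5, y_5) = (74·239848801 + 219·5·16207480, 74·16207480 + 5·239848801) = (35496001874, 2398597525)

74 5
10951 740
1620674 109515
239848801 16207480
35496001874 2398597525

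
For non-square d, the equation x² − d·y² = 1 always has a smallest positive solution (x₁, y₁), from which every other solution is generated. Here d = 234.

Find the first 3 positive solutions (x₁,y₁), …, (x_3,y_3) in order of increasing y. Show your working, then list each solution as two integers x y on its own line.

5201 340
54100801 3536680
562756526801 36788545020

[15; 3,2,1,2,1,2,3,30] for √234; ℓ=8 ⇒ convergent index 7
step 0: (15, 1)  from 15·(1,0) + (0,1)
step 1: (46, 3)  from 3·(15,1) + (1,0)
…
step 3: (153, 10)  from 1·(107,7) + (46,3)
step 4: (413, 27)  from 2·(153,10) + (107,7)
…
step 6: (1545, 101)  from 2·(566,37) + (413,27)
step 7: (5201, 340)  from 3·(1545,101) + (566,37)
→ (5201, 340).  Check: 5201²=27050401, 234·340²=27050400, difference 1.
n=2: (5201,340)∘(5201,340) = (5201·5201+234·340·340, 5201·340+340·5201) = (54100801,3536680)
n=3: (54100801,3536680)∘(5201,340) = (5201·54100801+234·340·3536680, 5201·3536680+340·54100801) = (562756526801,36788545020)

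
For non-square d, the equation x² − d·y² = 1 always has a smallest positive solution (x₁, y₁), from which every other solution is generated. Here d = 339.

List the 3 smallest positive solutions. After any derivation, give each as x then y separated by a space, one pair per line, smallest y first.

√339 → a₀=18, period (2,2,2,1,17,1,2,2,2,36); ℓ=10 even so k=9
k=0  a_k=18  p_k/q_k = 18/1
k=1  a_k=2  p_k/q_k = 37/2
k=2  a_k=2  p_k/q_k = 92/5
k=3  a_k=2  p_k/q_k = 221/12
k=4  a_k=1  p_k/q_k = 313/17
k=5  a_k=17  p_k/q_k = 5542/301
k=6  a_k=1  p_k/q_k = 5855/318
k=7  a_k=2  p_k/q_k = 17252/937
k=8  a_k=2  p_k/q_k = 40359/2192
k=9  a_k=2  p_k/q_k = 97970/5321
fundamental: x₁=97970, y₁=5321  (since 9598120900 − 339·28313041 = 1)
k=2:  x_2 = 97970·97970+339·5321·5321 = 19196241799,  y_2 = 97970·5321+5321·97970 = 1042596740
k=3:  x_3 = 97970·19196241799+339·5321·1042596740 = 3761311617998090,  y_3 = 97970·1042596740+5321·19196241799 = 204286405230279

97970 5321
19196241799 1042596740
3761311617998090 204286405230279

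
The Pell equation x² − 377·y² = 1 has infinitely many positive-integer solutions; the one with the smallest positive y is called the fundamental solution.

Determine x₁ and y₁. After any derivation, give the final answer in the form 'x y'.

[19; 2,2,2,38] for √377; ℓ=4 ⇒ convergent index 3
step 0: (19, 1)  from 19·(1,0) + (0,1)
step 1: (39, 2)  from 2·(19,1) + (1,0)
step 2: (97, 5)  from 2·(39,2) + (19,1)
step 3: (233, 12)  from 2·(97,5) + (39,2)
fundamental: x₁=233, y₁=12  (since 54289 − 377·144 = 1)

233 12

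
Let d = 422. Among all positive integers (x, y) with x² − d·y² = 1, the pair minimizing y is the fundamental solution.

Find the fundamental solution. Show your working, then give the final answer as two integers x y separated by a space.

7022501 341850

d=422: √d = [20; 1,1,5,2,1,…,1,1,40] (ℓ=14, even), read p_13/q_13
k=0  a_k=20  p_k/q_k = 20/1
…
k=4  a_k=2  p_k/q_k = 493/24
…
k=7  a_k=20  p_k/q_k = 53719/2615
k=8  a_k=3  p_k/q_k = 163807/7974
k=9  a_k=1  p_k/q_k = 217526/10589
…
k=11  a_k=5  p_k/q_k = 3211821/156349
k=12  a_k=1  p_k/q_k = 3810680/185501
k=13  a_k=1  p_k/q_k = 7022501/341850
→ (7022501, 341850).  Check: 7022501²=49315520295001, 422·341850²=49315520295000, difference 1.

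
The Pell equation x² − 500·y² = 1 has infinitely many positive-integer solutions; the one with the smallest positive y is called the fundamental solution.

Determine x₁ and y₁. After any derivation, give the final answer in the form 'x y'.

930249 41602

[22; 2,1,3,2,1,…,1,2,44] for √500; ℓ=14 ⇒ convergent index 13
k=0  a_k=22  p_k/q_k = 22/1
…
k=2  a_k=1  p_k/q_k = 67/3
…
k=5  a_k=1  p_k/q_k = 805/36
…
k=8  a_k=1  p_k/q_k = 15809/707
…
k=12  a_k=1  p_k/q_k = 335522/15005
k=13  a_k=2  p_k/q_k = 930249/41602
(x₁, y₁) = (930249, 41602);  930249² − 500·41602² = 1 ✓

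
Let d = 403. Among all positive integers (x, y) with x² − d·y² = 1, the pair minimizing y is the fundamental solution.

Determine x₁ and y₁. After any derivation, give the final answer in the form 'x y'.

[20; 13,2,1,3,1,3,1,2,13,40] for √403; ℓ=10 ⇒ convergent index 9
i=0: a=20 ⇒ p=20, q=1
i=1: a=13 ⇒ p=261, q=13
…
i=3: a=1 ⇒ p=803, q=40
…
i=5: a=1 ⇒ p=3754, q=187
i=6: a=3 ⇒ p=14213, q=708
…
i=8: a=2 ⇒ p=50147, q=2498
i=9: a=13 ⇒ p=669878, q=33369
fundamental: x₁=669878, y₁=33369  (since 448736534884 − 403·1113490161 = 1)

669878 33369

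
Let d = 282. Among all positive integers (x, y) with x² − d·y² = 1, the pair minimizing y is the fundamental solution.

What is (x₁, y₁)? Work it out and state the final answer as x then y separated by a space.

2351 140

√282 → a₀=16, period (1,3,1,4,1,3,1,32); ℓ=8 even so k=7
step 0: (16, 1)  from 16·(1,0) + (0,1)
step 1: (17, 1)  from 1·(16,1) + (1,0)
step 2: (67, 4)  from 3·(17,1) + (16,1)
step 3: (84, 5)  from 1·(67,4) + (17,1)
step 4: (403, 24)  from 4·(84,5) + (67,4)
step 5: (487, 29)  from 1·(403,24) + (84,5)
step 6: (1864, 111)  from 3·(487,29) + (403,24)
step 7: (2351, 140)  from 1·(1864,111) + (487,29)
(x₁, y₁) = (2351, 140);  2351² − 282·140² = 1 ✓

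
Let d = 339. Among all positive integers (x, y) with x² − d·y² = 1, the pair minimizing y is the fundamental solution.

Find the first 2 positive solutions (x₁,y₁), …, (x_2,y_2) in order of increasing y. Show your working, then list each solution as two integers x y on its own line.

97970 5321
19196241799 1042596740

√339 = [18; 2,2,2,1,17,1,2,2,2,36, …], period ℓ=10 (even) → k=9
step 0: (18, 1)  from 18·(1,0) + (0,1)
…
step 4: (313, 17)  from 1·(221,12) + (92,5)
…
step 7: (17252, 937)  from 2·(5855,318) + (5542,301)
step 8: (40359, 2192)  from 2·(17252,937) + (5855,318)
step 9: (97970, 5321)  from 2·(40359,2192) + (17252,937)
(x₁, y₁) = (97970, 5321);  97970² − 339·5321² = 1 ✓
(97970+5321√339)^2 = 19196241799 + 1042596740√339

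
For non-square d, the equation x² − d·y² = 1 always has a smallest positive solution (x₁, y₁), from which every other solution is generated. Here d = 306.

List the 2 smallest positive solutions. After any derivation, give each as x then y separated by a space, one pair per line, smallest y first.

35 2
2449 140

√306 = [17; 2,34, …], period ℓ=2 (even) → k=1
k=0  a_k=17  p_k/q_k = 17/1
k=1  a_k=2  p_k/q_k = 35/2
fundamental: x₁=35, y₁=2  (since 1225 − 306·4 = 1)
(x_2, y_2) = (35·35 + 306·2·2, 35·2 + 2·35) = (2449, 140)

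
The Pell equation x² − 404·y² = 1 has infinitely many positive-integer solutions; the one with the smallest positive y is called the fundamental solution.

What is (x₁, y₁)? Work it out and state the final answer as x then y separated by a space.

201 10

√404 = [20; 10,40, …], period ℓ=2 (even) → k=1
k=0  a_k=20  p_k/q_k = 20/1
k=1  a_k=10  p_k/q_k = 201/10
fundamental: x₁=201, y₁=10  (since 40401 − 404·100 = 1)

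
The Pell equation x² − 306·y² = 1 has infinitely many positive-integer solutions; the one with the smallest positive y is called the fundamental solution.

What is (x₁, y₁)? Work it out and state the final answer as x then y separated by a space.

35 2

d=306: √d = [17; 2,34] (ℓ=2, even), read p_1/q_1
a_0=17:  p_0=17·1+0=17,  q_0=17·0+1=1
a_1=2:  p_1=2·17+1=35,  q_1=2·1+0=2
→ (35, 2).  Check: 35²=1225, 306·2²=1224, difference 1.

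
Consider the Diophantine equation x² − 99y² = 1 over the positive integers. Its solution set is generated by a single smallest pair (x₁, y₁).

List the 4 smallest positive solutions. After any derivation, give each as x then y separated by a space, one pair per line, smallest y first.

10 1
199 20
3970 399
79201 7960

√99 = [9; 1,18, …], period ℓ=2 (even) → k=1
step 0: (9, 1)  from 9·(1,0) + (0,1)
step 1: (10, 1)  from 1·(9,1) + (1,0)
→ (10, 1).  Check: 10²=100, 99·1²=99, difference 1.
(10+1√99)^2 = 199 + 20√99
(10+1√99)^3 = 3970 + 399√99
(10+1√99)^4 = 79201 + 7960√99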